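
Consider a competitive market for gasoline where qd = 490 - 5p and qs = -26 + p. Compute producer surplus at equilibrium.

Equilibrium: 490 - 5p = -26 + p gives p* = 86, q* = 60.
Supply starts at p = 26 (where qs = 0).
PS = ½(86 − 26)(60) = 1800.

Producer surplus = 1800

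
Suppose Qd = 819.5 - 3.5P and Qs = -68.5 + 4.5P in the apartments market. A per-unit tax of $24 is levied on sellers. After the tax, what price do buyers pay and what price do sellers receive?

Buyers pay $124.5, sellers receive $100.5

Pre-tax equilibrium: P* = 111, Q* = 431.
Tax on sellers shifts supply to Qs = -68.5 + 4.5(P − 24) = -176.5 + 4.5P.
819.5 - 3.5P = -176.5 + 4.5P gives buyer price Pb = 124.5; sellers receive Ps = 124.5 − 24 = 100.5.
New quantity: Q = 819.5 − 3.5(124.5) = 383.75.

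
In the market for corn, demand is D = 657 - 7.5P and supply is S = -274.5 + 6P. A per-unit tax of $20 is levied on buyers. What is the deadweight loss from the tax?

Pre-tax equilibrium: P* = 69, Q* = 139.5.
Tax on buyers shifts demand to D = 657 − 7.5(P + 20) = 507 - 7.5P.
507 - 7.5P = -274.5 + 6P gives seller price Ps = 521/9; buyers pay Pb = 521/9 + 20 = 701/9.
New quantity: Q = 657 − 7.5(701/9) = 437/6.
DWL = ½ × 20 × (139.5 − 437/6) = 2000/3.

Deadweight loss = 2000/3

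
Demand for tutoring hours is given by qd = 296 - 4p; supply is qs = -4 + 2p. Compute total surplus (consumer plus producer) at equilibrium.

Equilibrium: 296 - 4p = -4 + 2p gives p* = 50, q* = 96.
Demand choke price: p = 74; supply starts at p = 2.
CS = ½(74 − 50)(96) = 1152; PS = ½(50 − 2)(96) = 2304.

Total surplus = 3456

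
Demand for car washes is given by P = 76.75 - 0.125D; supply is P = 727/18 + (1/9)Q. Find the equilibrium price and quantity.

Set the two price expressions equal: 76.75 - 0.125Q = 727/18 + (1/9)Q.
1309/36 = (17/72)Q, so Q* = 154.
P* = 76.75 − (0.125)(154) = 57.5.

P* = 57.5, Q* = 154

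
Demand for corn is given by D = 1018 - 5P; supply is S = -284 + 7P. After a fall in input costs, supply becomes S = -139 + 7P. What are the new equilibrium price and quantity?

P' = 1157/12, Q' = 6431/12

Original equilibrium: P* = 108.5, Q* = 475.5.
New equilibrium: 1018 - 5P = -139 + 7P, so 1157 = 12P and P' = 1157/12; Q' = 1018 − 5(1157/12) = 6431/12.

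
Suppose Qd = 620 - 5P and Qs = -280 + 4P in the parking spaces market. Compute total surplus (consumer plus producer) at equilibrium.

Equilibrium: 620 - 5P = -280 + 4P gives P* = 100, Q* = 120.
Demand choke price: P = 124; supply starts at P = 70.
CS = ½(124 − 100)(120) = 1440; PS = ½(100 − 70)(120) = 1800.

Total surplus = 3240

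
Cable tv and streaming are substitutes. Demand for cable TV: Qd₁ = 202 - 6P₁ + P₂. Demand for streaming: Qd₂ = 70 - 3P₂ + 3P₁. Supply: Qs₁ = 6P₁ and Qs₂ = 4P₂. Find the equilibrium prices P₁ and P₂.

Market 1: 202 - 6P₁ + P₂ = 6P₁ → 12P₁ - P₂ = 202.
Market 2: 7P₂ - 3P₁ = 70.
Eliminating P₂: 7×(1) + 1×(2) gives 81P₁ = 1484, so P₁ = 1484/81.
Back-substitute into (2): P₂ = (70 + 3×1484/81) / 7 = 482/27.

P₁ = 1484/81, P₂ = 482/27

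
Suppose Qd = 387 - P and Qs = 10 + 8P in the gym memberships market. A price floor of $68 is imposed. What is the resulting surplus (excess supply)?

Surplus = 235

Equilibrium price would be P* = 377/9, so the floor at 68 binds.
At P = 68: Qd = 319, Qs = 554.
Surplus = 554 − 319 = 235.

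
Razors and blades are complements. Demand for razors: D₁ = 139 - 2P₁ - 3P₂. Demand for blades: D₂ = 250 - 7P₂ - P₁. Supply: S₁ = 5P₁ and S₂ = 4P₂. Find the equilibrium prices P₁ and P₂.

Market 1: 139 - 2P₁ - 3P₂ = 5P₁ → 7P₁ + 3P₂ = 139.
Market 2: 11P₂ + P₁ = 250.
Eliminating P₂: 11×(1) − 3×(2) gives 74P₁ = 779, so P₁ = 779/74.
Back-substitute into (2): P₂ = (250 − 1×779/74) / 11 = 1611/74.

P₁ = 779/74, P₂ = 1611/74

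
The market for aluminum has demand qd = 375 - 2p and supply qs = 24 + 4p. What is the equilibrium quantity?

Set qd = qs: 375 - 2p = 24 + 4p.
351 = 6p, so p* = 58.5.
q* = 375 − 2(58.5) = 258.

q* = 258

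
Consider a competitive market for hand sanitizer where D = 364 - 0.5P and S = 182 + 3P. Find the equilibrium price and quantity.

P* = 52, Q* = 338

Set D = S: 364 - 0.5P = 182 + 3P.
182 = 3.5P, so P* = 52.
Q* = 364 − 0.5(52) = 338.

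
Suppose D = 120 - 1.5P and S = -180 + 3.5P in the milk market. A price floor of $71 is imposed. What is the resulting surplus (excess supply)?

Equilibrium price would be P* = 60, so the floor at 71 binds.
At P = 71: D = 13.5, S = 68.5.
Surplus = 68.5 − 13.5 = 55.

Surplus = 55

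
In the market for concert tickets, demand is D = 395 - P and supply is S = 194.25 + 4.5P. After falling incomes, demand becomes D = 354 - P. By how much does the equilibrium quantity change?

Original equilibrium: P* = 36.5, Q* = 358.5.
New equilibrium: 354 - P = 194.25 + 4.5P, so 159.75 = 5.5P and P' = 639/22; Q' = 354 − 1(639/22) = 7149/22.
Change in quantity: 7149/22 − 358.5 = -369/11.

ΔQ = -369/11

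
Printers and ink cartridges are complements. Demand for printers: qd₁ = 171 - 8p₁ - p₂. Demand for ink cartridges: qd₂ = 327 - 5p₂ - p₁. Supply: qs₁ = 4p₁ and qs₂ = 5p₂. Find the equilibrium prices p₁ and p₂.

p₁ = 1383/119, p₂ = 3753/119

Market 1: 171 - 8p₁ - p₂ = 4p₁ → 12p₁ + p₂ = 171.
Market 2: 10p₂ + p₁ = 327.
Eliminating p₂: 10×(1) − 1×(2) gives 119p₁ = 1383, so p₁ = 1383/119.
Back-substitute into (2): p₂ = (327 − 1×1383/119) / 10 = 3753/119.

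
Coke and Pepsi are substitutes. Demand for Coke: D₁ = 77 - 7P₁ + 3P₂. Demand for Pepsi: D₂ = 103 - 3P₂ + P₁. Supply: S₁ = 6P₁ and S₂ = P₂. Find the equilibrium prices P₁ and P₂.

P₁ = 617/49, P₂ = 1416/49

Market 1: 77 - 7P₁ + 3P₂ = 6P₁ → 13P₁ - 3P₂ = 77.
Market 2: 4P₂ - P₁ = 103.
Eliminating P₂: 4×(1) + 3×(2) gives 49P₁ = 617, so P₁ = 617/49.
Back-substitute into (2): P₂ = (103 + 1×617/49) / 4 = 1416/49.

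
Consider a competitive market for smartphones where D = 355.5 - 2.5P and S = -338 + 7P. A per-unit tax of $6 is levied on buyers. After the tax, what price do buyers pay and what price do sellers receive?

Buyers pay 1471/19, sellers receive 1357/19

Pre-tax equilibrium: P* = 73, Q* = 173.
Tax on buyers shifts demand to D = 355.5 − 2.5(P + 6) = 340.5 - 2.5P.
340.5 - 2.5P = -338 + 7P gives seller price Ps = 1357/19; buyers pay Pb = 1357/19 + 6 = 1471/19.
New quantity: Q = 355.5 − 2.5(1471/19) = 3077/19.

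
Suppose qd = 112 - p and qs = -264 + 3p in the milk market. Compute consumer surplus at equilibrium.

Consumer surplus = 162

Equilibrium: 112 - p = -264 + 3p gives p* = 94, q* = 18.
Demand choke price (qd = 0): p = 112.
CS = ½(112 − 94)(18) = 162.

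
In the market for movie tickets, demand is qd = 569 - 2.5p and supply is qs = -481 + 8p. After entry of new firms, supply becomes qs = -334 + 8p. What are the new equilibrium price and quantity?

Original equilibrium: p* = 100, q* = 319.
New equilibrium: 569 - 2.5p = -334 + 8p, so 903 = 10.5p and p' = 86; q' = 569 − 2.5(86) = 354.

p' = 86, q' = 354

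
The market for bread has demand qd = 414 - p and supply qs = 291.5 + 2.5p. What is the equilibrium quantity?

q* = 379

Set qd = qs: 414 - p = 291.5 + 2.5p.
122.5 = 3.5p, so p* = 35.
q* = 414 − 1(35) = 379.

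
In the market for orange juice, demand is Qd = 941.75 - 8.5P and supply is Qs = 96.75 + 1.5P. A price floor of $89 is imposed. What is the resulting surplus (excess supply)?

Equilibrium price would be P* = 84.5, so the floor at 89 binds.
At P = 89: Qd = 185.25, Qs = 230.25.
Surplus = 230.25 − 185.25 = 45.

Surplus = 45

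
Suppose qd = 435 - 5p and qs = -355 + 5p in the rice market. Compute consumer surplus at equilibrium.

Equilibrium: 435 - 5p = -355 + 5p gives p* = 79, q* = 40.
Demand choke price (qd = 0): p = 87.
CS = ½(87 − 79)(40) = 160.

Consumer surplus = 160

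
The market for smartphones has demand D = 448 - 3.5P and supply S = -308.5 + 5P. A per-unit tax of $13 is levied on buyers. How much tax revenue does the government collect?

Tax revenue = 48503/34

Pre-tax equilibrium: P* = 89, Q* = 136.5.
Tax on buyers shifts demand to D = 448 − 3.5(P + 13) = 402.5 - 3.5P.
402.5 - 3.5P = -308.5 + 5P gives seller price Ps = 1422/17; buyers pay Pb = 1422/17 + 13 = 1643/17.
New quantity: Q = 448 − 3.5(1643/17) = 3731/34.
Revenue = 13 × 3731/34 = 48503/34.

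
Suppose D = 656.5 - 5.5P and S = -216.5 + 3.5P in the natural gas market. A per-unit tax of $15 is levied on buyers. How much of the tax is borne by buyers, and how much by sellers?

Pre-tax equilibrium: P* = 97, Q* = 123.
Tax on buyers shifts demand to D = 656.5 − 5.5(P + 15) = 574 - 5.5P.
574 - 5.5P = -216.5 + 3.5P gives seller price Ps = 527/6; buyers pay Pb = 527/6 + 15 = 617/6.
New quantity: Q = 656.5 − 5.5(617/6) = 1091/12.
Buyer burden = 617/6 − 97 = 35/6; seller burden = 97 − 527/6 = 55/6.

Buyers bear 35/6, sellers bear 55/6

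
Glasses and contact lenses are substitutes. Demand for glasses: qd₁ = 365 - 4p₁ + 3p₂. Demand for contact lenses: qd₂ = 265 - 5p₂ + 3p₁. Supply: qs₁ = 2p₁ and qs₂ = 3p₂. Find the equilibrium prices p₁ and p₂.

Market 1: 365 - 4p₁ + 3p₂ = 2p₁ → 6p₁ - 3p₂ = 365.
Market 2: 8p₂ - 3p₁ = 265.
Eliminating p₂: 8×(1) + 3×(2) gives 39p₁ = 3715, so p₁ = 3715/39.
Back-substitute into (2): p₂ = (265 + 3×3715/39) / 8 = 895/13.

p₁ = 3715/39, p₂ = 895/13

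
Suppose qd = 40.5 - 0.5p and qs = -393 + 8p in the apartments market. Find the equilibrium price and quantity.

Set qd = qs: 40.5 - 0.5p = -393 + 8p.
433.5 = 8.5p, so p* = 51.
q* = 40.5 − 0.5(51) = 15.

p* = 51, q* = 15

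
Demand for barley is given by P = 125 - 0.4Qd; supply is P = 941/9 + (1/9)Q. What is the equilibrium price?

Set the two price expressions equal: 125 - 0.4Q = 941/9 + (1/9)Q.
184/9 = (23/45)Q, so Q* = 40.
P* = 125 − (0.4)(40) = 109.

P* = 109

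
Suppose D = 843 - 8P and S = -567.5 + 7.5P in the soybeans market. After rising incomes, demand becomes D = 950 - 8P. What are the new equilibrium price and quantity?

Original equilibrium: P* = 91, Q* = 115.
New equilibrium: 950 - 8P = -567.5 + 7.5P, so 1517.5 = 15.5P and P' = 3035/31; Q' = 950 − 8(3035/31) = 5170/31.

P' = 3035/31, Q' = 5170/31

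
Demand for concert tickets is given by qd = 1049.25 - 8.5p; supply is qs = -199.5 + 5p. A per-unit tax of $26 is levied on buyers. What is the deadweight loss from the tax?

Pre-tax equilibrium: p* = 92.5, q* = 263.
Tax on buyers shifts demand to qd = 1049.25 − 8.5(p + 26) = 828.25 - 8.5p.
828.25 - 8.5p = -199.5 + 5p gives seller price ps = 4111/54; buyers pay pb = 4111/54 + 26 = 5515/54.
New quantity: q = 1049.25 − 8.5(5515/54) = 4891/27.
DWL = ½ × 26 × (263 − 4891/27) = 28730/27.

Deadweight loss = 28730/27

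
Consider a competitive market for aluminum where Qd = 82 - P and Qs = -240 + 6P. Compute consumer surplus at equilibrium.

Consumer surplus = 648

Equilibrium: 82 - P = -240 + 6P gives P* = 46, Q* = 36.
Demand choke price (Qd = 0): P = 82.
CS = ½(82 − 46)(36) = 648.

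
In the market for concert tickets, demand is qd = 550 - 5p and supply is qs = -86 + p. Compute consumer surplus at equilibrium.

Consumer surplus = 40

Equilibrium: 550 - 5p = -86 + p gives p* = 106, q* = 20.
Demand choke price (qd = 0): p = 110.
CS = ½(110 − 106)(20) = 40.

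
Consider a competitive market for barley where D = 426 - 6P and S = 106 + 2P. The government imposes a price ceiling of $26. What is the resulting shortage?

Equilibrium price would be P* = 40, so the ceiling at 26 binds.
At P = 26: D = 426 − 6(26) = 270, S = 106 + 2(26) = 158.
Shortage = 270 − 158 = 112.

Shortage = 112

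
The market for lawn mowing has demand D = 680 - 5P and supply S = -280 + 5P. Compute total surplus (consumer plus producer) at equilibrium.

Total surplus = 8000

Equilibrium: 680 - 5P = -280 + 5P gives P* = 96, Q* = 200.
Demand choke price: P = 136; supply starts at P = 56.
CS = ½(136 − 96)(200) = 4000; PS = ½(96 − 56)(200) = 4000.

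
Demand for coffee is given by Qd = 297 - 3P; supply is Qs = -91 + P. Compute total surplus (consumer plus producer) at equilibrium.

Equilibrium: 297 - 3P = -91 + P gives P* = 97, Q* = 6.
Demand choke price: P = 99; supply starts at P = 91.
CS = ½(99 − 97)(6) = 6; PS = ½(97 − 91)(6) = 18.

Total surplus = 24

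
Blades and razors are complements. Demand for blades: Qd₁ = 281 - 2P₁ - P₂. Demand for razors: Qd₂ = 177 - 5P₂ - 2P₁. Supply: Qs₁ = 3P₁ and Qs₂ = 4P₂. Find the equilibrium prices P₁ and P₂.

P₁ = 2352/43, P₂ = 323/43

Market 1: 281 - 2P₁ - P₂ = 3P₁ → 5P₁ + P₂ = 281.
Market 2: 9P₂ + 2P₁ = 177.
Eliminating P₂: 9×(1) − 1×(2) gives 43P₁ = 2352, so P₁ = 2352/43.
Back-substitute into (2): P₂ = (177 − 2×2352/43) / 9 = 323/43.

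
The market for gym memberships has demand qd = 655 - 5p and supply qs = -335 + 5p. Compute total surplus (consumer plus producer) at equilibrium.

Equilibrium: 655 - 5p = -335 + 5p gives p* = 99, q* = 160.
Demand choke price: p = 131; supply starts at p = 67.
CS = ½(131 − 99)(160) = 2560; PS = ½(99 − 67)(160) = 2560.

Total surplus = 5120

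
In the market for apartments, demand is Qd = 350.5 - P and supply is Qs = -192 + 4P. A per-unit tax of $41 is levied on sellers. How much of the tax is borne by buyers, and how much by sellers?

Pre-tax equilibrium: P* = 108.5, Q* = 242.
Tax on sellers shifts supply to Qs = -192 + 4(P − 41) = -356 + 4P.
350.5 - P = -356 + 4P gives buyer price Pb = 141.3; sellers receive Ps = 141.3 − 41 = 100.3.
New quantity: Q = 350.5 − 1(141.3) = 209.2.
Buyer burden = 141.3 − 108.5 = 32.8; seller burden = 108.5 − 100.3 = 8.2.

Buyers bear $32.8, sellers bear $8.2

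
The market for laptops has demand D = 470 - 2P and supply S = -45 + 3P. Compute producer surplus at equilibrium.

Equilibrium: 470 - 2P = -45 + 3P gives P* = 103, Q* = 264.
Supply starts at P = 15 (where S = 0).
PS = ½(103 − 15)(264) = 11616.

Producer surplus = 11616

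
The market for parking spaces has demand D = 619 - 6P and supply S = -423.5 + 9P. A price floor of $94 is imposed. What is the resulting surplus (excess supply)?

Equilibrium price would be P* = 69.5, so the floor at 94 binds.
At P = 94: D = 55, S = 422.5.
Surplus = 422.5 − 55 = 367.5.

Surplus = 367.5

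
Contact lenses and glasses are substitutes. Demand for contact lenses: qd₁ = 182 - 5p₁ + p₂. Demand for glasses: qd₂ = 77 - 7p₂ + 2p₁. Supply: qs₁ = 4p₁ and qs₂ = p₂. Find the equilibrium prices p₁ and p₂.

p₁ = 21.9, p₂ = 15.1

Market 1: 182 - 5p₁ + p₂ = 4p₁ → 9p₁ - p₂ = 182.
Market 2: 8p₂ - 2p₁ = 77.
Eliminating p₂: 8×(1) + 1×(2) gives 70p₁ = 1533, so p₁ = 21.9.
Back-substitute into (2): p₂ = (77 + 2×21.9) / 8 = 15.1.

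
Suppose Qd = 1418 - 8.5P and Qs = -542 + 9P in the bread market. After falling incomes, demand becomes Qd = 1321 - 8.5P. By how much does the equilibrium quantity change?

ΔQ = -1746/35

Original equilibrium: P* = 112, Q* = 466.
New equilibrium: 1321 - 8.5P = -542 + 9P, so 1863 = 17.5P and P' = 3726/35; Q' = 1321 − 8.5(3726/35) = 14564/35.
Change in quantity: 14564/35 − 466 = -1746/35.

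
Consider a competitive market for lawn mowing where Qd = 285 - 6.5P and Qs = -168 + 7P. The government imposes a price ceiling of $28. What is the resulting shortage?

Shortage = 75

Equilibrium price would be P* = 302/9, so the ceiling at 28 binds.
At P = 28: Qd = 285 − 6.5(28) = 103, Qs = -168 + 7(28) = 28.
Shortage = 103 − 28 = 75.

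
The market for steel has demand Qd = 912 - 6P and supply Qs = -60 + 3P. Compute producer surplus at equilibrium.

Producer surplus = 11616

Equilibrium: 912 - 6P = -60 + 3P gives P* = 108, Q* = 264.
Supply starts at P = 20 (where Qs = 0).
PS = ½(108 − 20)(264) = 11616.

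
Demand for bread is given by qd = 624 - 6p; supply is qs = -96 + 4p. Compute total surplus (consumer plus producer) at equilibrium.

Total surplus = 7680

Equilibrium: 624 - 6p = -96 + 4p gives p* = 72, q* = 192.
Demand choke price: p = 104; supply starts at p = 24.
CS = ½(104 − 72)(192) = 3072; PS = ½(72 − 24)(192) = 4608.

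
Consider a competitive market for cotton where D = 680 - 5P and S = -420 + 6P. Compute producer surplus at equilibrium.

Producer surplus = 2700

Equilibrium: 680 - 5P = -420 + 6P gives P* = 100, Q* = 180.
Supply starts at P = 70 (where S = 0).
PS = ½(100 − 70)(180) = 2700.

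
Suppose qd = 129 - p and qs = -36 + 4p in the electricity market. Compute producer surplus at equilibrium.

Producer surplus = 1152

Equilibrium: 129 - p = -36 + 4p gives p* = 33, q* = 96.
Supply starts at p = 9 (where qs = 0).
PS = ½(33 − 9)(96) = 1152.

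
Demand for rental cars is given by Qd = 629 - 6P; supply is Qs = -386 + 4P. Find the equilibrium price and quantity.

P* = 101.5, Q* = 20

Set Qd = Qs: 629 - 6P = -386 + 4P.
1015 = 10P, so P* = 101.5.
Q* = 629 − 6(101.5) = 20.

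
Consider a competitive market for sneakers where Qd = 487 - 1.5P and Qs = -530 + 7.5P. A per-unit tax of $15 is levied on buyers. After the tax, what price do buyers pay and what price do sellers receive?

Buyers pay $125.5, sellers receive $110.5

Pre-tax equilibrium: P* = 113, Q* = 317.5.
Tax on buyers shifts demand to Qd = 487 − 1.5(P + 15) = 464.5 - 1.5P.
464.5 - 1.5P = -530 + 7.5P gives seller price Ps = 110.5; buyers pay Pb = 110.5 + 15 = 125.5.
New quantity: Q = 487 − 1.5(125.5) = 298.75.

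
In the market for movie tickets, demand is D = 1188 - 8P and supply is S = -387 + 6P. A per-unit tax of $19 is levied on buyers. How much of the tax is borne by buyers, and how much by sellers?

Buyers bear 57/7, sellers bear 76/7

Pre-tax equilibrium: P* = 112.5, Q* = 288.
Tax on buyers shifts demand to D = 1188 − 8(P + 19) = 1036 - 8P.
1036 - 8P = -387 + 6P gives seller price Ps = 1423/14; buyers pay Pb = 1423/14 + 19 = 1689/14.
New quantity: Q = 1188 − 8(1689/14) = 1560/7.
Buyer burden = 1689/14 − 112.5 = 57/7; seller burden = 112.5 − 1423/14 = 76/7.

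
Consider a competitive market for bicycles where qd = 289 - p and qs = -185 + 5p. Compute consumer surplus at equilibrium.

Consumer surplus = 22050

Equilibrium: 289 - p = -185 + 5p gives p* = 79, q* = 210.
Demand choke price (qd = 0): p = 289.
CS = ½(289 − 79)(210) = 22050.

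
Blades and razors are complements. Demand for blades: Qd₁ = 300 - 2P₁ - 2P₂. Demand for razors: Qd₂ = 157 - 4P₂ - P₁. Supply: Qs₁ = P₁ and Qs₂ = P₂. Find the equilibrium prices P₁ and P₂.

P₁ = 1186/13, P₂ = 171/13

Market 1: 300 - 2P₁ - 2P₂ = P₁ → 3P₁ + 2P₂ = 300.
Market 2: 5P₂ + P₁ = 157.
Eliminating P₂: 5×(1) − 2×(2) gives 13P₁ = 1186, so P₁ = 1186/13.
Back-substitute into (2): P₂ = (157 − 1×1186/13) / 5 = 171/13.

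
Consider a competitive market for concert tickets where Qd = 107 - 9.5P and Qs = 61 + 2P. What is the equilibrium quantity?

Set Qd = Qs: 107 - 9.5P = 61 + 2P.
46 = 11.5P, so P* = 4.
Q* = 107 − 9.5(4) = 69.

Q* = 69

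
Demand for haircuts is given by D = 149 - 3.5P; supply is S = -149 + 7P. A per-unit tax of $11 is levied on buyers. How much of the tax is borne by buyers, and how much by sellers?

Buyers bear 22/3, sellers bear 11/3

Pre-tax equilibrium: P* = 596/21, Q* = 149/3.
Tax on buyers shifts demand to D = 149 − 3.5(P + 11) = 110.5 - 3.5P.
110.5 - 3.5P = -149 + 7P gives seller price Ps = 173/7; buyers pay Pb = 173/7 + 11 = 250/7.
New quantity: Q = 149 − 3.5(250/7) = 24.
Buyer burden = 250/7 − 596/21 = 22/3; seller burden = 596/21 − 173/7 = 11/3.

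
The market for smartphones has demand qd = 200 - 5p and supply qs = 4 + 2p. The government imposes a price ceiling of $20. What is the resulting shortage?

Shortage = 56

Equilibrium price would be p* = 28, so the ceiling at 20 binds.
At p = 20: qd = 200 − 5(20) = 100, qs = 4 + 2(20) = 44.
Shortage = 100 − 44 = 56.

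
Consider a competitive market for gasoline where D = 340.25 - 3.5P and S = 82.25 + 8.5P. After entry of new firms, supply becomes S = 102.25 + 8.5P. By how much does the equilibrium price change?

ΔP = -5/3

Original equilibrium: P* = 21.5, Q* = 265.
New equilibrium: 340.25 - 3.5P = 102.25 + 8.5P, so 238 = 12P and P' = 119/6; Q' = 340.25 − 3.5(119/6) = 1625/6.
Change in price: 119/6 − 21.5 = -5/3.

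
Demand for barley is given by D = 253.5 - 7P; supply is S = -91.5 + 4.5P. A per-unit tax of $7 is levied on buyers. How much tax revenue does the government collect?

Pre-tax equilibrium: P* = 30, Q* = 43.5.
Tax on buyers shifts demand to D = 253.5 − 7(P + 7) = 204.5 - 7P.
204.5 - 7P = -91.5 + 4.5P gives seller price Ps = 592/23; buyers pay Pb = 592/23 + 7 = 753/23.
New quantity: Q = 253.5 − 7(753/23) = 1119/46.
Revenue = 7 × 1119/46 = 7833/46.

Tax revenue = 7833/46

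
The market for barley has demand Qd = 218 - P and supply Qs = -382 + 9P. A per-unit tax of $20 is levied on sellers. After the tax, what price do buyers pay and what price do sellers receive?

Buyers pay $78, sellers receive $58

Pre-tax equilibrium: P* = 60, Q* = 158.
Tax on sellers shifts supply to Qs = -382 + 9(P − 20) = -562 + 9P.
218 - P = -562 + 9P gives buyer price Pb = 78; sellers receive Ps = 78 − 20 = 58.
New quantity: Q = 218 − 1(78) = 140.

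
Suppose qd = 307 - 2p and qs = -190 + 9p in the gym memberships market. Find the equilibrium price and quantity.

p* = 497/11, q* = 2383/11

Set qd = qs: 307 - 2p = -190 + 9p.
497 = 11p, so p* = 497/11.
q* = 307 − 2(497/11) = 2383/11.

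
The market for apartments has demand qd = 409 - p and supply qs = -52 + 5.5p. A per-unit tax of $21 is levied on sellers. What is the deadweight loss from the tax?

Pre-tax equilibrium: p* = 922/13, q* = 4395/13.
Tax on sellers shifts supply to qs = -52 + 5.5(p − 21) = -167.5 + 5.5p.
409 - p = -167.5 + 5.5p gives buyer price pb = 1153/13; sellers receive ps = 1153/13 − 21 = 880/13.
New quantity: q = 409 − 1(1153/13) = 4164/13.
DWL = ½ × 21 × (4395/13 − 4164/13) = 4851/26.

Deadweight loss = 4851/26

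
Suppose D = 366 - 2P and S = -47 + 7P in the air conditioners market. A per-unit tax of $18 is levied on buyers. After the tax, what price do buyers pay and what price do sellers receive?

Pre-tax equilibrium: P* = 413/9, Q* = 2468/9.
Tax on buyers shifts demand to D = 366 − 2(P + 18) = 330 - 2P.
330 - 2P = -47 + 7P gives seller price Ps = 377/9; buyers pay Pb = 377/9 + 18 = 539/9.
New quantity: Q = 366 − 2(539/9) = 2216/9.

Buyers pay 539/9, sellers receive 377/9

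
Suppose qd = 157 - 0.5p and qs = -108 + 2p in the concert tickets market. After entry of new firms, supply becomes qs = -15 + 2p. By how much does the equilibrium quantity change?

Δq = 18.6

Original equilibrium: p* = 106, q* = 104.
New equilibrium: 157 - 0.5p = -15 + 2p, so 172 = 2.5p and p' = 68.8; q' = 157 − 0.5(68.8) = 122.6.
Change in quantity: 122.6 − 104 = 18.6.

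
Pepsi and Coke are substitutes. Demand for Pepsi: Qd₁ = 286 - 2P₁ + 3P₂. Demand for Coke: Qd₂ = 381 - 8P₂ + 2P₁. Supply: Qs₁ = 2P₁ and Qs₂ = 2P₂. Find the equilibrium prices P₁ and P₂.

Market 1: 286 - 2P₁ + 3P₂ = 2P₁ → 4P₁ - 3P₂ = 286.
Market 2: 10P₂ - 2P₁ = 381.
Eliminating P₂: 10×(1) + 3×(2) gives 34P₁ = 4003, so P₁ = 4003/34.
Back-substitute into (2): P₂ = (381 + 2×4003/34) / 10 = 1048/17.

P₁ = 4003/34, P₂ = 1048/17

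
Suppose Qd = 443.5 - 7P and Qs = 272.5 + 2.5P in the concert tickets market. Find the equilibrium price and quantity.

Set Qd = Qs: 443.5 - 7P = 272.5 + 2.5P.
171 = 9.5P, so P* = 18.
Q* = 443.5 − 7(18) = 317.5.

P* = 18, Q* = 317.5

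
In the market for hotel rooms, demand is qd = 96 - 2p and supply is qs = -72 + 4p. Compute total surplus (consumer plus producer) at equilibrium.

Total surplus = 600

Equilibrium: 96 - 2p = -72 + 4p gives p* = 28, q* = 40.
Demand choke price: p = 48; supply starts at p = 18.
CS = ½(48 − 28)(40) = 400; PS = ½(28 − 18)(40) = 200.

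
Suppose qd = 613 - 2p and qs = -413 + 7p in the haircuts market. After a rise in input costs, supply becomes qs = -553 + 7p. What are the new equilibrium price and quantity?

p' = 1166/9, q' = 3185/9

Original equilibrium: p* = 114, q* = 385.
New equilibrium: 613 - 2p = -553 + 7p, so 1166 = 9p and p' = 1166/9; q' = 613 − 2(1166/9) = 3185/9.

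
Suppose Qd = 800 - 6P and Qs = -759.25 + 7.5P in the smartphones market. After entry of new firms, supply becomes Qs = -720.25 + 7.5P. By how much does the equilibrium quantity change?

ΔQ = 52/3

Original equilibrium: P* = 115.5, Q* = 107.
New equilibrium: 800 - 6P = -720.25 + 7.5P, so 1520.25 = 13.5P and P' = 2027/18; Q' = 800 − 6(2027/18) = 373/3.
Change in quantity: 373/3 − 107 = 52/3.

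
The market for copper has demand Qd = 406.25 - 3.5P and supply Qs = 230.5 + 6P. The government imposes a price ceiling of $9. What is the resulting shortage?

Equilibrium price would be P* = 18.5, so the ceiling at 9 binds.
At P = 9: Qd = 406.25 − 3.5(9) = 374.75, Qs = 230.5 + 6(9) = 284.5.
Shortage = 374.75 − 284.5 = 90.25.

Shortage = 90.25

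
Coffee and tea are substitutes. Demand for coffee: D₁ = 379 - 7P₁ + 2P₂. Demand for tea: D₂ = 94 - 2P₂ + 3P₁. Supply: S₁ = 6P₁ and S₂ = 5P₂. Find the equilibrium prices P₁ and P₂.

Market 1: 379 - 7P₁ + 2P₂ = 6P₁ → 13P₁ - 2P₂ = 379.
Market 2: 7P₂ - 3P₁ = 94.
Eliminating P₂: 7×(1) + 2×(2) gives 85P₁ = 2841, so P₁ = 2841/85.
Back-substitute into (2): P₂ = (94 + 3×2841/85) / 7 = 2359/85.

P₁ = 2841/85, P₂ = 2359/85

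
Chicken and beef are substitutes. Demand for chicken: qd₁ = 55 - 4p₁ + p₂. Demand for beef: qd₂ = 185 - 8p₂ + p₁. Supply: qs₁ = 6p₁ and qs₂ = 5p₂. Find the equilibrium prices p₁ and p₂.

p₁ = 300/43, p₂ = 635/43

Market 1: 55 - 4p₁ + p₂ = 6p₁ → 10p₁ - p₂ = 55.
Market 2: 13p₂ - p₁ = 185.
Eliminating p₂: 13×(1) + 1×(2) gives 129p₁ = 900, so p₁ = 300/43.
Back-substitute into (2): p₂ = (185 + 1×300/43) / 13 = 635/43.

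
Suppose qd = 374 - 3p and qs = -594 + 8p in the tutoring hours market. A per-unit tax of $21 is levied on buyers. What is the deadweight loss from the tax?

Pre-tax equilibrium: p* = 88, q* = 110.
Tax on buyers shifts demand to qd = 374 − 3(p + 21) = 311 - 3p.
311 - 3p = -594 + 8p gives seller price ps = 905/11; buyers pay pb = 905/11 + 21 = 1136/11.
New quantity: q = 374 − 3(1136/11) = 706/11.
DWL = ½ × 21 × (110 − 706/11) = 5292/11.

Deadweight loss = 5292/11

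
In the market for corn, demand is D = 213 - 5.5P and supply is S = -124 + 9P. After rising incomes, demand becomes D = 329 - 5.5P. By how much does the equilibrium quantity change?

ΔQ = 72

Original equilibrium: P* = 674/29, Q* = 2470/29.
New equilibrium: 329 - 5.5P = -124 + 9P, so 453 = 14.5P and P' = 906/29; Q' = 329 − 5.5(906/29) = 4558/29.
Change in quantity: 4558/29 − 2470/29 = 72.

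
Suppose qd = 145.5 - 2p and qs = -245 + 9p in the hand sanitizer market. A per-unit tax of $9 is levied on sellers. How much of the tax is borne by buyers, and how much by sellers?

Buyers bear 81/11, sellers bear 18/11

Pre-tax equilibrium: p* = 35.5, q* = 74.5.
Tax on sellers shifts supply to qs = -245 + 9(p − 9) = -326 + 9p.
145.5 - 2p = -326 + 9p gives buyer price pb = 943/22; sellers receive ps = 943/22 − 9 = 745/22.
New quantity: q = 145.5 − 2(943/22) = 1315/22.
Buyer burden = 943/22 − 35.5 = 81/11; seller burden = 35.5 − 745/22 = 18/11.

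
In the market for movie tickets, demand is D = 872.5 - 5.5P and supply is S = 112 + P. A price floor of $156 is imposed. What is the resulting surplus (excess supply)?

Equilibrium price would be P* = 117, so the floor at 156 binds.
At P = 156: D = 14.5, S = 268.
Surplus = 268 − 14.5 = 253.5.

Surplus = 253.5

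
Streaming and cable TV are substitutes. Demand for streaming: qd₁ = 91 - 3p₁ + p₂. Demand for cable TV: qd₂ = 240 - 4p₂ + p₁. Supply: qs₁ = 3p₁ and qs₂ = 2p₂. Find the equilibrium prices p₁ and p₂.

p₁ = 786/35, p₂ = 1531/35

Market 1: 91 - 3p₁ + p₂ = 3p₁ → 6p₁ - p₂ = 91.
Market 2: 6p₂ - p₁ = 240.
Eliminating p₂: 6×(1) + 1×(2) gives 35p₁ = 786, so p₁ = 786/35.
Back-substitute into (2): p₂ = (240 + 1×786/35) / 6 = 1531/35.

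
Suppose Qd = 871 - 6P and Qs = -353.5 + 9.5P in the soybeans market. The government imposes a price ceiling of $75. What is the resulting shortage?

Shortage = 62

Equilibrium price would be P* = 79, so the ceiling at 75 binds.
At P = 75: Qd = 871 − 6(75) = 421, Qs = -353.5 + 9.5(75) = 359.
Shortage = 421 − 359 = 62.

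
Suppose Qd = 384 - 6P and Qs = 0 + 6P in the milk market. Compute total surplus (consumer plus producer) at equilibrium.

Equilibrium: 384 - 6P = 0 + 6P gives P* = 32, Q* = 192.
Demand choke price: P = 64; supply starts at P = 0.
CS = ½(64 − 32)(192) = 3072; PS = ½(32 − 0)(192) = 3072.

Total surplus = 6144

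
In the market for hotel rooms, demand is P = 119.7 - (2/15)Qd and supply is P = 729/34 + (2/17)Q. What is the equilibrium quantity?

Q* = 391.5

Set the two price expressions equal: 119.7 - (2/15)Q = 729/34 + (2/17)Q.
8352/85 = (64/255)Q, so Q* = 391.5.
P* = 119.7 − (2/15)(391.5) = 67.5.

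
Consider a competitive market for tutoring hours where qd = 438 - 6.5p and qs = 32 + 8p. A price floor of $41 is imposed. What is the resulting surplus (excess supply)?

Surplus = 188.5

Equilibrium price would be p* = 28, so the floor at 41 binds.
At p = 41: qd = 171.5, qs = 360.
Surplus = 360 − 171.5 = 188.5.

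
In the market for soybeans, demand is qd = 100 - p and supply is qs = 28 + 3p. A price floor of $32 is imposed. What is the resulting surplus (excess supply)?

Surplus = 56

Equilibrium price would be p* = 18, so the floor at 32 binds.
At p = 32: qd = 68, qs = 124.
Surplus = 124 − 68 = 56.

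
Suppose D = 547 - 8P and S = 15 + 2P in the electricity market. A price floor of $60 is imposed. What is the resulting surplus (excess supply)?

Surplus = 68

Equilibrium price would be P* = 53.2, so the floor at 60 binds.
At P = 60: D = 67, S = 135.
Surplus = 135 − 67 = 68.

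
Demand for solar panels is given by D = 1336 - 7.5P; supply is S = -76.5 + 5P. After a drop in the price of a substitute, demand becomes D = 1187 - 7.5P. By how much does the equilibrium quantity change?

Original equilibrium: P* = 113, Q* = 488.5.
New equilibrium: 1187 - 7.5P = -76.5 + 5P, so 1263.5 = 12.5P and P' = 101.08; Q' = 1187 − 7.5(101.08) = 428.9.
Change in quantity: 428.9 − 488.5 = -59.6.

ΔQ = -59.6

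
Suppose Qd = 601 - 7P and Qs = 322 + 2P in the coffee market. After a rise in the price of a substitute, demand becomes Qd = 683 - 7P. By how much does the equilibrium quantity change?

Original equilibrium: P* = 31, Q* = 384.
New equilibrium: 683 - 7P = 322 + 2P, so 361 = 9P and P' = 361/9; Q' = 683 − 7(361/9) = 3620/9.
Change in quantity: 3620/9 − 384 = 164/9.

ΔQ = 164/9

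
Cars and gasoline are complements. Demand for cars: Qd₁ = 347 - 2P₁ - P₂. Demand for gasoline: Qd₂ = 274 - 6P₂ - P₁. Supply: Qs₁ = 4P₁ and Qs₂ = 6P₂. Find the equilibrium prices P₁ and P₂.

P₁ = 3890/71, P₂ = 1297/71

Market 1: 347 - 2P₁ - P₂ = 4P₁ → 6P₁ + P₂ = 347.
Market 2: 12P₂ + P₁ = 274.
Eliminating P₂: 12×(1) − 1×(2) gives 71P₁ = 3890, so P₁ = 3890/71.
Back-substitute into (2): P₂ = (274 − 1×3890/71) / 12 = 1297/71.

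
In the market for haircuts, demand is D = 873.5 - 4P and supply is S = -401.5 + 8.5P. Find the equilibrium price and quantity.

Set D = S: 873.5 - 4P = -401.5 + 8.5P.
1275 = 12.5P, so P* = 102.
Q* = 873.5 − 4(102) = 465.5.

P* = 102, Q* = 465.5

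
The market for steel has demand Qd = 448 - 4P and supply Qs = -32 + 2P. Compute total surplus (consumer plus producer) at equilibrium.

Total surplus = 6144

Equilibrium: 448 - 4P = -32 + 2P gives P* = 80, Q* = 128.
Demand choke price: P = 112; supply starts at P = 16.
CS = ½(112 − 80)(128) = 2048; PS = ½(80 − 16)(128) = 4096.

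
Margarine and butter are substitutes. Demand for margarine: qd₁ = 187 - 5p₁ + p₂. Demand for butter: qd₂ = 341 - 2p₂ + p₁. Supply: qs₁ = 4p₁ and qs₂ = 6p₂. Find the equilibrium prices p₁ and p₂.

Market 1: 187 - 5p₁ + p₂ = 4p₁ → 9p₁ - p₂ = 187.
Market 2: 8p₂ - p₁ = 341.
Eliminating p₂: 8×(1) + 1×(2) gives 71p₁ = 1837, so p₁ = 1837/71.
Back-substitute into (2): p₂ = (341 + 1×1837/71) / 8 = 3256/71.

p₁ = 1837/71, p₂ = 3256/71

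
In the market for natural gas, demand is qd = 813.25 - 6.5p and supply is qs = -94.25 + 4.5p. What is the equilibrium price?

p* = 82.5

Set qd = qs: 813.25 - 6.5p = -94.25 + 4.5p.
907.5 = 11p, so p* = 82.5.
q* = 813.25 − 6.5(82.5) = 277.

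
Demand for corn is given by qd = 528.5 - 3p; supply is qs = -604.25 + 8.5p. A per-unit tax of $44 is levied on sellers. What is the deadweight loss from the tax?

Pre-tax equilibrium: p* = 98.5, q* = 233.
Tax on sellers shifts supply to qs = -604.25 + 8.5(p − 44) = -978.25 + 8.5p.
528.5 - 3p = -978.25 + 8.5p gives buyer price pb = 6027/46; sellers receive ps = 6027/46 − 44 = 4003/46.
New quantity: q = 528.5 − 3(6027/46) = 3115/23.
DWL = ½ × 44 × (233 − 3115/23) = 49368/23.

Deadweight loss = 49368/23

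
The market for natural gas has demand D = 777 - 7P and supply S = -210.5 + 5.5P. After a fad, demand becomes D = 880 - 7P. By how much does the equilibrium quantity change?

ΔQ = 45.32

Original equilibrium: P* = 79, Q* = 224.
New equilibrium: 880 - 7P = -210.5 + 5.5P, so 1090.5 = 12.5P and P' = 87.24; Q' = 880 − 7(87.24) = 269.32.
Change in quantity: 269.32 − 224 = 45.32.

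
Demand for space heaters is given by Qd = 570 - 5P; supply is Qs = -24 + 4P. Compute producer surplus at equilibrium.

Equilibrium: 570 - 5P = -24 + 4P gives P* = 66, Q* = 240.
Supply starts at P = 6 (where Qs = 0).
PS = ½(66 − 6)(240) = 7200.

Producer surplus = 7200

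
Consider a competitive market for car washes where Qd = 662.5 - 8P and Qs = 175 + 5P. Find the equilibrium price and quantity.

P* = 37.5, Q* = 362.5

Set Qd = Qs: 662.5 - 8P = 175 + 5P.
487.5 = 13P, so P* = 37.5.
Q* = 662.5 − 8(37.5) = 362.5.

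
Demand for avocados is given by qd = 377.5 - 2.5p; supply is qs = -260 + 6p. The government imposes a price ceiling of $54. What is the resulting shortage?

Equilibrium price would be p* = 75, so the ceiling at 54 binds.
At p = 54: qd = 377.5 − 2.5(54) = 242.5, qs = -260 + 6(54) = 64.
Shortage = 242.5 − 64 = 178.5.

Shortage = 178.5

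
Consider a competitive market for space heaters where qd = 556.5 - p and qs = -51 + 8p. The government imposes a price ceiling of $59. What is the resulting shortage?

Shortage = 76.5

Equilibrium price would be p* = 67.5, so the ceiling at 59 binds.
At p = 59: qd = 556.5 − 1(59) = 497.5, qs = -51 + 8(59) = 421.
Shortage = 497.5 − 421 = 76.5.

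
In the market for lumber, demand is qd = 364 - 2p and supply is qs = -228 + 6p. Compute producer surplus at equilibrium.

Equilibrium: 364 - 2p = -228 + 6p gives p* = 74, q* = 216.
Supply starts at p = 38 (where qs = 0).
PS = ½(74 − 38)(216) = 3888.

Producer surplus = 3888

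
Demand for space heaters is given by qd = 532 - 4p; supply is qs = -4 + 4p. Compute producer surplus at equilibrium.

Producer surplus = 8712

Equilibrium: 532 - 4p = -4 + 4p gives p* = 67, q* = 264.
Supply starts at p = 1 (where qs = 0).
PS = ½(67 − 1)(264) = 8712.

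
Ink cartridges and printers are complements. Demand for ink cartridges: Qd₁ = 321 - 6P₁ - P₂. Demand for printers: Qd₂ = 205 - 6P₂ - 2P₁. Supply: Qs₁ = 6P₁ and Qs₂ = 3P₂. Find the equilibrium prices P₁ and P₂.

Market 1: 321 - 6P₁ - P₂ = 6P₁ → 12P₁ + P₂ = 321.
Market 2: 9P₂ + 2P₁ = 205.
Eliminating P₂: 9×(1) − 1×(2) gives 106P₁ = 2684, so P₁ = 1342/53.
Back-substitute into (2): P₂ = (205 − 2×1342/53) / 9 = 909/53.

P₁ = 1342/53, P₂ = 909/53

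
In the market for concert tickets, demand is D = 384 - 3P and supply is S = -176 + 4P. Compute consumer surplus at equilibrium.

Consumer surplus = 3456

Equilibrium: 384 - 3P = -176 + 4P gives P* = 80, Q* = 144.
Demand choke price (D = 0): P = 128.
CS = ½(128 − 80)(144) = 3456.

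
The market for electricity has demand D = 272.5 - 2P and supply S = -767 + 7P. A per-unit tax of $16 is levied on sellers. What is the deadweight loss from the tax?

Deadweight loss = 1792/9

Pre-tax equilibrium: P* = 115.5, Q* = 41.5.
Tax on sellers shifts supply to S = -767 + 7(P − 16) = -879 + 7P.
272.5 - 2P = -879 + 7P gives buyer price Pb = 2303/18; sellers receive Ps = 2303/18 − 16 = 2015/18.
New quantity: Q = 272.5 − 2(2303/18) = 299/18.
DWL = ½ × 16 × (41.5 − 299/18) = 1792/9.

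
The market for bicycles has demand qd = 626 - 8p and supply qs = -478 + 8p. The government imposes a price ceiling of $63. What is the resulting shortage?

Equilibrium price would be p* = 69, so the ceiling at 63 binds.
At p = 63: qd = 626 − 8(63) = 122, qs = -478 + 8(63) = 26.
Shortage = 122 − 26 = 96.

Shortage = 96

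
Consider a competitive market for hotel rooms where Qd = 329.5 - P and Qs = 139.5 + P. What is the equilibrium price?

Set Qd = Qs: 329.5 - P = 139.5 + P.
190 = 2P, so P* = 95.
Q* = 329.5 − 1(95) = 234.5.

P* = 95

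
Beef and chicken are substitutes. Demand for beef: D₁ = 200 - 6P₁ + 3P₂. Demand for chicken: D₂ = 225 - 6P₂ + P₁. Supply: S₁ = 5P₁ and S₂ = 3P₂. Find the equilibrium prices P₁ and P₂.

Market 1: 200 - 6P₁ + 3P₂ = 5P₁ → 11P₁ - 3P₂ = 200.
Market 2: 9P₂ - P₁ = 225.
Eliminating P₂: 9×(1) + 3×(2) gives 96P₁ = 2475, so P₁ = 25.78125.
Back-substitute into (2): P₂ = (225 + 1×25.78125) / 9 = 2675/96.

P₁ = 25.78125, P₂ = 2675/96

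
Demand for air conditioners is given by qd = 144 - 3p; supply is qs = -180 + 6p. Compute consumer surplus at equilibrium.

Consumer surplus = 216

Equilibrium: 144 - 3p = -180 + 6p gives p* = 36, q* = 36.
Demand choke price (qd = 0): p = 48.
CS = ½(48 − 36)(36) = 216.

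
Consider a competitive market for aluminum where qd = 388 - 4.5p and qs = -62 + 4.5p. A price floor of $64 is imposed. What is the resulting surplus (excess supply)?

Surplus = 126

Equilibrium price would be p* = 50, so the floor at 64 binds.
At p = 64: qd = 100, qs = 226.
Surplus = 226 − 100 = 126.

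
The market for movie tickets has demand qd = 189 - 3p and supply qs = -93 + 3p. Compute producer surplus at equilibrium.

Producer surplus = 384

Equilibrium: 189 - 3p = -93 + 3p gives p* = 47, q* = 48.
Supply starts at p = 31 (where qs = 0).
PS = ½(47 − 31)(48) = 384.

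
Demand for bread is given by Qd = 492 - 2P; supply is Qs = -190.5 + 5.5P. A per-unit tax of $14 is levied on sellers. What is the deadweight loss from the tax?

Deadweight loss = 2156/15

Pre-tax equilibrium: P* = 91, Q* = 310.
Tax on sellers shifts supply to Qs = -190.5 + 5.5(P − 14) = -267.5 + 5.5P.
492 - 2P = -267.5 + 5.5P gives buyer price Pb = 1519/15; sellers receive Ps = 1519/15 − 14 = 1309/15.
New quantity: Q = 492 − 2(1519/15) = 4342/15.
DWL = ½ × 14 × (310 − 4342/15) = 2156/15.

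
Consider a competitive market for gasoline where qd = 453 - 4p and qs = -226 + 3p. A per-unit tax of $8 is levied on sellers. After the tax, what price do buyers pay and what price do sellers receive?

Buyers pay 703/7, sellers receive 647/7

Pre-tax equilibrium: p* = 97, q* = 65.
Tax on sellers shifts supply to qs = -226 + 3(p − 8) = -250 + 3p.
453 - 4p = -250 + 3p gives buyer price pb = 703/7; sellers receive ps = 703/7 − 8 = 647/7.
New quantity: q = 453 − 4(703/7) = 359/7.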